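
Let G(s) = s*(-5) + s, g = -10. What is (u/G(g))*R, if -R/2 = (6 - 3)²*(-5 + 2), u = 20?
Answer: 27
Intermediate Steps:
G(s) = -4*s (G(s) = -5*s + s = -4*s)
R = 54 (R = -2*(6 - 3)²*(-5 + 2) = -2*3²*(-3) = -18*(-3) = -2*(-27) = 54)
(u/G(g))*R = (20/((-4*(-10))))*54 = (20/40)*54 = (20*(1/40))*54 = (½)*54 = 27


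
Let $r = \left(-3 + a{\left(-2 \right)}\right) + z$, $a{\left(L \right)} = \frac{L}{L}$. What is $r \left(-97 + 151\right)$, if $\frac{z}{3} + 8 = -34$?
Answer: $-6912$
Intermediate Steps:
$z = -126$ ($z = -24 + 3 \left(-34\right) = -24 - 102 = -126$)
$a{\left(L \right)} = 1$
$r = -128$ ($r = \left(-3 + 1\right) - 126 = -2 - 126 = -128$)
$r \left(-97 + 151\right) = - 128 \left(-97 + 151\right) = \left(-128\right) 54 = -6912$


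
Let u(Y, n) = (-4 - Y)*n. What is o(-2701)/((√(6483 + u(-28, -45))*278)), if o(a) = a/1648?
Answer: -2701*√5403/2475352032 ≈ -8.0206e-5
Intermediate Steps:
o(a) = a/1648 (o(a) = a*(1/1648) = a/1648)
u(Y, n) = n*(-4 - Y)
o(-2701)/((√(6483 + u(-28, -45))*278)) = ((1/1648)*(-2701))/((√(6483 - 1*(-45)*(4 - 28))*278)) = -2701*1/(278*√(6483 - 1*(-45)*(-24)))/1648 = -2701*1/(278*√(6483 - 1080))/1648 = -2701*√5403/1502034/1648 = -2701*√5403/2475352032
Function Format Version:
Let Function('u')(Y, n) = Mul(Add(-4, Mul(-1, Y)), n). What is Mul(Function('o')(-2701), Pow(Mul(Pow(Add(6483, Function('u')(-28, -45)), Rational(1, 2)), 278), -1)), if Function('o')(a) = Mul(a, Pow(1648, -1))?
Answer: Mul(Rational(-2701, 2475352032), Pow(5403, Rational(1, 2))) ≈ -8.0206e-5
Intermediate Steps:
Function('o')(a) = Mul(Rational(1, 1648), a) (Function('o')(a) = Mul(a, Rational(1, 1648)) = Mul(Rational(1, 1648), a))
Function('u')(Y, n) = Mul(n, Add(-4, Mul(-1, Y)))
Mul(Function('o')(-2701), Pow(Mul(Pow(Add(6483, Function('u')(-28, -45)), Rational(1, 2)), 278), -1)) = Mul(Mul(Rational(1, 1648), -2701), Pow(Mul(Pow(Add(6483, Mul(-1, -45, Add(4, -28))), Rational(1, 2)), 278), -1)) = Mul(Rational(-2701, 1648), Pow(Mul(Pow(Add(6483, Mul(-1, -45, -24)), Rational(1, 2)), 278), -1)) = Mul(Rational(-2701, 1648), Pow(Mul(Pow(Add(6483, -1080), Rational(1, 2)), 278), -1)) = Mul(Rational(-2701, 1648), Pow(Mul(Pow(5403, Rational(1, 2)), 278), -1)) = Mul(Rational(-2701, 1648), Pow(Mul(278, Pow(5403, Rational(1, 2))), -1)) = Mul(Rational(-2701, 1648), Mul(Rational(1, 1502034), Pow(5403, Rational(1, 2)))) = Mul(Rational(-2701, 2475352032), Pow(5403, Rational(1, 2)))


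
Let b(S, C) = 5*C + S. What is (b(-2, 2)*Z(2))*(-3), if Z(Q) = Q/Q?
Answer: -24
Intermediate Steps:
b(S, C) = S + 5*C
Z(Q) = 1
(b(-2, 2)*Z(2))*(-3) = ((-2 + 5*2)*1)*(-3) = ((-2 + 10)*1)*(-3) = (8*1)*(-3) = 8*(-3) = -24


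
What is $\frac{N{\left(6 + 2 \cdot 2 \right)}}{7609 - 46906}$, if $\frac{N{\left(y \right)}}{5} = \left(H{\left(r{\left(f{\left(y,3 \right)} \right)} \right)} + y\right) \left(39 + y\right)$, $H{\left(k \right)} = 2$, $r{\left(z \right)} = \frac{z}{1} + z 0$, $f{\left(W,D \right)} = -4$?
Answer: $- \frac{980}{13099} \approx -0.074815$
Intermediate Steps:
$r{\left(z \right)} = z$ ($r{\left(z \right)} = z 1 + 0 = z + 0 = z$)
$N{\left(y \right)} = 5 \left(2 + y\right) \left(39 + y\right)$
$\frac{N{\left(6 + 2 \cdot 2 \right)}}{7609 - 46906} = \frac{390 + 5 \left(6 + 2 \cdot 2\right)^{2} + 205 \left(6 + 2 \cdot 2\right)}{7609 - 46906} = \frac{390 + 5 \left(6 + 4\right)^{2} + 205 \left(6 + 4\right)}{7609 - 46906} = \frac{390 + 5 \cdot 10^{2} + 205 \cdot 10}{-39297} = \left(390 + 5 \cdot 100 + 2050\right) \left(- \frac{1}{39297}\right) = \left(390 + 500 + 2050\right) \left(- \frac{1}{39297}\right) = 2940 \left(- \frac{1}{39297}\right) = - \frac{980}{13099}$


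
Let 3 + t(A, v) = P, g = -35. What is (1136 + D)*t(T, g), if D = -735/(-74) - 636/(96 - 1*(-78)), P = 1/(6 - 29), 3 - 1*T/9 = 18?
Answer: -85796445/24679 ≈ -3476.5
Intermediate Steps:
T = -135 (T = 27 - 9*18 = 27 - 162 = -135)
P = -1/23 (P = 1/(-23) = -1/23 ≈ -0.043478)
D = 13471/2146 (D = -735*(-1/74) - 636/(96 + 78) = 735/74 - 636/174 = 735/74 - 636*1/174 = 735/74 - 106/29 = 13471/2146 ≈ 6.2773)
t(A, v) = -70/23 (t(A, v) = -3 - 1/23 = -70/23)
(1136 + D)*t(T, g) = (1136 + 13471/2146)*(-70/23) = (2451327/2146)*(-70/23) = -85796445/24679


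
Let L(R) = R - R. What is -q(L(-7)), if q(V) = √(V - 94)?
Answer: -I*√94 ≈ -9.6954*I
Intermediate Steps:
L(R) = 0
q(V) = √(-94 + V)
-q(L(-7)) = -√(-94 + 0) = -√(-94) = -I*√94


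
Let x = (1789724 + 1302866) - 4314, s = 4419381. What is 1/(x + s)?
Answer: 1/7507657 ≈ 1.3320e-7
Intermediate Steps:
x = 3088276 (x = 3092590 - 4314 = 3088276)
1/(x + s) = 1/(3088276 + 4419381) = 1/7507657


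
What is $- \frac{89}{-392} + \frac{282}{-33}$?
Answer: $- \frac{35869}{4312} \approx -8.3184$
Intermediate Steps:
$- \frac{89}{-392} + \frac{282}{-33} = \left(-89\right) \left(- \frac{1}{392}\right) + 282 \left(- \frac{1}{33}\right) = \frac{89}{392} - \frac{94}{11} = - \frac{35869}{4312}$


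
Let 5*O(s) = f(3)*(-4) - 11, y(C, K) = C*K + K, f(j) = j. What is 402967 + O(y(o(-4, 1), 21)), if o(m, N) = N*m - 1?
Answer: 2014812/5 ≈ 4.0296e+5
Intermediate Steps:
o(m, N) = -1 + N*m
y(C, K) = K + C*K
O(s) = -23/5 (O(s) = (3*(-4) - 11)/5 = (-12 - 11)/5 = (⅕)*(-23) = -23/5)
402967 + O(y(o(-4, 1), 21)) = 402967 - 23/5 = 2014812/5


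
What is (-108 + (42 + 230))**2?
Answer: 26896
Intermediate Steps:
(-108 + (42 + 230))**2 = (-108 + 272)**2 = 164**2 = 26896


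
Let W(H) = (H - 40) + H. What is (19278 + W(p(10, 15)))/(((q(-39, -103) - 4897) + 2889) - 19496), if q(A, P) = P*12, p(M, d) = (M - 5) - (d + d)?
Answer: -1599/1895 ≈ -0.84380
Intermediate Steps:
p(M, d) = -5 + M - 2*d (p(M, d) = (-5 + M) - 2*d = -5 + M - 2*d)
q(A, P) = 12*P
W(H) = -40 + 2*H (W(H) = (-40 + H) + H = -40 + 2*H)
(19278 + W(p(10, 15)))/(((q(-39, -103) - 4897) + 2889) - 19496) = (19278 + (-40 + 2*(-5 + 10 - 2*15)))/(((12*(-103) - 4897) + 2889) - 19496) = (19278 + (-40 + 2*(-5 + 10 - 30)))/(((-1236 - 4897) + 2889) - 19496) = (19278 + (-40 + 2*(-25)))/((-6133 + 2889) - 19496) = (19278 + (-40 - 50))/(-3244 - 19496) = (19278 - 90)/(-22740) = 19188*(-1/22740) = -1599/1895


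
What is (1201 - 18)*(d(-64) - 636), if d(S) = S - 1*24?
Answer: -856492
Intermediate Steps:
d(S) = -24 + S (d(S) = S - 24 = -24 + S)
(1201 - 18)*(d(-64) - 636) = (1201 - 18)*((-24 - 64) - 636) = 1183*(-88 - 636) = 1183*(-724) = -856492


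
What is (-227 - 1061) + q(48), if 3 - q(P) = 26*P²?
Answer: -61189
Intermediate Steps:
q(P) = 3 - 26*P²
(-227 - 1061) + q(48) = (-227 - 1061) + (3 - 26*48²) = -1288 + (3 - 26*2304) = -1288 + (3 - 59904) = -1288 - 59901 = -61189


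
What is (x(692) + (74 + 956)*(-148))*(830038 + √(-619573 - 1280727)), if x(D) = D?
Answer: -125956606424 - 1517480*I*√19003 ≈ -1.2596e+11 - 2.0919e+8*I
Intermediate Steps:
(x(692) + (74 + 956)*(-148))*(830038 + √(-619573 - 1280727)) = (692 + (74 + 956)*(-148))*(830038 + √(-619573 - 1280727)) = (692 + 1030*(-148))*(830038 + √(-1900300)) = (692 - 152440)*(830038 + 10*I*√19003) = -151748*(830038 + 10*I*√19003) = -125956606424 - 1517480*I*√19003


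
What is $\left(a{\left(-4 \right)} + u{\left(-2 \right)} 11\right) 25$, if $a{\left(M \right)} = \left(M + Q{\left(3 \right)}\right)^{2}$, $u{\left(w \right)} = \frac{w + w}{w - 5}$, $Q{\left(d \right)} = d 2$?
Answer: $\frac{1800}{7} \approx 257.14$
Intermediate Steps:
$Q{\left(d \right)} = 2 d$
$u{\left(w \right)} = \frac{2 w}{-5 + w}$
$a{\left(M \right)} = \left(6 + M\right)^{2}$ ($a{\left(M \right)} = \left(M + 2 \cdot 3\right)^{2} = \left(M + 6\right)^{2} = \left(6 + M\right)^{2}$)
$\left(a{\left(-4 \right)} + u{\left(-2 \right)} 11\right) 25 = \left(\left(6 - 4\right)^{2} + 2 \left(-2\right) \frac{1}{-5 - 2} \cdot 11\right) 25 = \left(2^{2} + 2 \left(-2\right) \frac{1}{-7} \cdot 11\right) 25 = \left(4 + 2 \left(-2\right) \left(- \frac{1}{7}\right) 11\right) 25 = \left(4 + \frac{4}{7} \cdot 11\right) 25 = \left(4 + \frac{44}{7}\right) 25 = \frac{72}{7} \cdot 25 = \frac{1800}{7}$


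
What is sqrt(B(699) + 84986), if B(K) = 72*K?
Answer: sqrt(135314) ≈ 367.85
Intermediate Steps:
sqrt(B(699) + 84986) = sqrt(72*699 + 84986) = sqrt(50328 + 84986) = sqrt(135314)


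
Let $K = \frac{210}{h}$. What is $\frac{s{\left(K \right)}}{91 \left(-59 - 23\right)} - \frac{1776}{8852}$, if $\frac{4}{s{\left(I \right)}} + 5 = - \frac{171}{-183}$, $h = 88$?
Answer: $- \frac{205278943}{1023831172} \approx -0.2005$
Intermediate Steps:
$K = \frac{105}{44}$ ($K = \frac{210}{88} = 210 \cdot \frac{1}{88} = \frac{105}{44} \approx 2.3864$)
$s{\left(I \right)} = - \frac{61}{62}$ ($s{\left(I \right)} = \frac{4}{-5 - \frac{171}{-183}} = \frac{4}{-5 - - \frac{57}{61}} = \frac{4}{-5 + \frac{57}{61}} = \frac{4}{- \frac{248}{61}} = 4 \left(- \frac{61}{248}\right) = - \frac{61}{62}$)
$\frac{s{\left(K \right)}}{91 \left(-59 - 23\right)} - \frac{1776}{8852} = - \frac{61}{62 \cdot 91 \left(-59 - 23\right)} - \frac{1776}{8852} = - \frac{61}{62 \cdot 91 \left(-82\right)} - \frac{444}{2213} = - \frac{61}{62 \left(-7462\right)} - \frac{444}{2213} = \left(- \frac{61}{62}\right) \left(- \frac{1}{7462}\right) - \frac{444}{2213} = \frac{61}{462644} - \frac{444}{2213} = - \frac{205278943}{1023831172}$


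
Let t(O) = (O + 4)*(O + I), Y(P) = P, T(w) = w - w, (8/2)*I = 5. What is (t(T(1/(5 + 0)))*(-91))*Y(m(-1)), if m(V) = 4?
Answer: -1820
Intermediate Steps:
I = 5/4 (I = (1/4)*5 = 5/4 ≈ 1.2500)
T(w) = 0
t(O) = (4 + O)*(5/4 + O) (t(O) = (O + 4)*(O + 5/4) = (4 + O)*(5/4 + O))
(t(T(1/(5 + 0)))*(-91))*Y(m(-1)) = ((5 + 0**2 + (21/4)*0)*(-91))*4 = ((5 + 0 + 0)*(-91))*4 = (5*(-91))*4 = -455*4 = -1820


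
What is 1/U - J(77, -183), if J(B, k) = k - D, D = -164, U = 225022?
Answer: 4275419/225022 ≈ 19.000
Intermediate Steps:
J(B, k) = 164 + k (J(B, k) = k - 1*(-164) = k + 164 = 164 + k)
1/U - J(77, -183) = 1/225022 - (164 - 183) = 1/225022 - 1*(-19) = 1/225022 + 19 = 4275419/225022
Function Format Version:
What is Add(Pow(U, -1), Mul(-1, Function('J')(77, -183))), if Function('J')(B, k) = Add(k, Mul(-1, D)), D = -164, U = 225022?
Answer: Rational(4275419, 225022) ≈ 19.000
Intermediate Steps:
Function('J')(B, k) = Add(164, k) (Function('J')(B, k) = Add(k, Mul(-1, -164)) = Add(k, 164) = Add(164, k))
Add(Pow(U, -1), Mul(-1, Function('J')(77, -183))) = Add(Pow(225022, -1), Mul(-1, Add(164, -183))) = Add(Rational(1, 225022), Mul(-1, -19)) = Add(Rational(1, 225022), 19) = Rational(4275419, 225022)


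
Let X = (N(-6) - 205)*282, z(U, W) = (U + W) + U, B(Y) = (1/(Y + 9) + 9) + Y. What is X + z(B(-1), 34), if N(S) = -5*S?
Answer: -197199/4 ≈ -49300.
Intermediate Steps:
B(Y) = 9 + Y + 1/(9 + Y) (B(Y) = (1/(9 + Y) + 9) + Y = (9 + 1/(9 + Y)) + Y = 9 + Y + 1/(9 + Y))
z(U, W) = W + 2*U
X = -49350 (X = (-5*(-6) - 205)*282 = (30 - 205)*282 = -175*282 = -49350)
X + z(B(-1), 34) = -49350 + (34 + 2*((82 + (-1)² + 18*(-1))/(9 - 1))) = -49350 + (34 + 2*((82 + 1 - 18)/8)) = -49350 + (34 + 2*((⅛)*65)) = -49350 + (34 + 2*(65/8)) = -49350 + (34 + 65/4) = -49350 + 201/4 = -197199/4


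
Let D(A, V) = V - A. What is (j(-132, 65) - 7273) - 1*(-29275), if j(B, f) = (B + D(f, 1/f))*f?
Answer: 9198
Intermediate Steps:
j(B, f) = f*(B + 1/f - f) (j(B, f) = (B + (1/f - f))*f = (B + 1/f - f)*f = f*(B + 1/f - f))
(j(-132, 65) - 7273) - 1*(-29275) = ((1 + 65*(-132 - 1*65)) - 7273) - 1*(-29275) = ((1 + 65*(-132 - 65)) - 7273) + 29275 = ((1 + 65*(-197)) - 7273) + 29275 = ((1 - 12805) - 7273) + 29275 = (-12804 - 7273) + 29275 = -20077 + 29275 = 9198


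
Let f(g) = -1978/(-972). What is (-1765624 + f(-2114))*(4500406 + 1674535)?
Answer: -5298669170680775/486 ≈ -1.0903e+13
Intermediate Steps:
f(g) = 989/486 (f(g) = -1978*(-1/972) = 989/486)
(-1765624 + f(-2114))*(4500406 + 1674535) = (-1765624 + 989/486)*(4500406 + 1674535) = -858092275/486*6174941 = -5298669170680775/486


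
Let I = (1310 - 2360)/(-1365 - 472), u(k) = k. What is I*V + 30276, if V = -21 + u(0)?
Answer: 55594962/1837 ≈ 30264.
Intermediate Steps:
I = 1050/1837 (I = -1050/(-1837) = -1050*(-1/1837) = 1050/1837 ≈ 0.57158)
V = -21 (V = -21 + 0 = -21)
I*V + 30276 = (1050/1837)*(-21) + 30276 = -22050/1837 + 30276 = 55594962/1837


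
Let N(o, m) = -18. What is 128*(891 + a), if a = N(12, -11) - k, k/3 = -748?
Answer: 398976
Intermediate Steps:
k = -2244 (k = 3*(-748) = -2244)
a = 2226 (a = -18 - 1*(-2244) = -18 + 2244 = 2226)
128*(891 + a) = 128*(891 + 2226) = 128*3117 = 398976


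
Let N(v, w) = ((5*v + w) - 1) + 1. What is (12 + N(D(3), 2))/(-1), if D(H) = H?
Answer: -29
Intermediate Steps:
N(v, w) = w + 5*v (N(v, w) = ((w + 5*v) - 1) + 1 = (-1 + w + 5*v) + 1 = w + 5*v)
(12 + N(D(3), 2))/(-1) = (12 + (2 + 5*3))/(-1) = -(12 + (2 + 15)) = -(12 + 17) = -1*29 = -29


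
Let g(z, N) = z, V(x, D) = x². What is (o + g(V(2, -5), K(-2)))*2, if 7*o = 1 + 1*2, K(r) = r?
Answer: 62/7 ≈ 8.8571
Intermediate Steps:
o = 3/7 (o = (1 + 1*2)/7 = (1 + 2)/7 = (⅐)*3 = 3/7 ≈ 0.42857)
(o + g(V(2, -5), K(-2)))*2 = (3/7 + 2²)*2 = (3/7 + 4)*2 = (31/7)*2 = 62/7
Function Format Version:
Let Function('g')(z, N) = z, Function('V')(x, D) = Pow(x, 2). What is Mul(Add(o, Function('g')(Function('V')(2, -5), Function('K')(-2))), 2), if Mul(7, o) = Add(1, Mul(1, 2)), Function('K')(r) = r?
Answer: Rational(62, 7) ≈ 8.8571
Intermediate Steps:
o = Rational(3, 7) (o = Mul(Rational(1, 7), Add(1, Mul(1, 2))) = Mul(Rational(1, 7), Add(1, 2)) = Mul(Rational(1, 7), 3) = Rational(3, 7) ≈ 0.42857)
Mul(Add(o, Function('g')(Function('V')(2, -5), Function('K')(-2))), 2) = Mul(Add(Rational(3, 7), Pow(2, 2)), 2) = Mul(Add(Rational(3, 7), 4), 2) = Mul(Rational(31, 7), 2) = Rational(62, 7)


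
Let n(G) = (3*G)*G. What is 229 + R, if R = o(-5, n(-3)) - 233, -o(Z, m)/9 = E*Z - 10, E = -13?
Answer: -499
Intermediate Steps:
n(G) = 3*G**2
o(Z, m) = 90 + 117*Z (o(Z, m) = -9*(-13*Z - 10) = -9*(-10 - 13*Z) = 90 + 117*Z)
R = -728 (R = (90 + 117*(-5)) - 233 = (90 - 585) - 233 = -495 - 233 = -728)
229 + R = 229 - 728 = -499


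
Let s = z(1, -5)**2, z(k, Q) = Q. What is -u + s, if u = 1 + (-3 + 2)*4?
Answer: 28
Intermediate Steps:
u = -3 (u = 1 - 1*4 = 1 - 4 = -3)
s = 25 (s = (-5)**2 = 25)
-u + s = -1*(-3) + 25 = 3 + 25 = 28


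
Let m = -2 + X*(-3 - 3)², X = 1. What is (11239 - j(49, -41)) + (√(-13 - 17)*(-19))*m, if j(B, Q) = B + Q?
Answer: 11231 - 646*I*√30 ≈ 11231.0 - 3538.3*I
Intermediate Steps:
m = 34 (m = -2 + 1*(-3 - 3)² = -2 + 1*(-6)² = -2 + 1*36 = -2 + 36 = 34)
(11239 - j(49, -41)) + (√(-13 - 17)*(-19))*m = (11239 - (49 - 41)) + (√(-13 - 17)*(-19))*34 = (11239 - 1*8) + (√(-30)*(-19))*34 = (11239 - 8) + ((I*√30)*(-19))*34 = 11231 - 19*I*√30*34 = 11231 - 646*I*√30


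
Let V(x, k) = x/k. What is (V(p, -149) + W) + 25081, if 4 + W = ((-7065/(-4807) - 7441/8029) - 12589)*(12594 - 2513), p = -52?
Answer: -104235126159076698/821530721 ≈ -1.2688e+8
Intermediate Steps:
W = -699702894347643/5513629 (W = -4 + ((-7065/(-4807) - 7441/8029) - 12589)*(12594 - 2513) = -4 + ((-7065*(-1/4807) - 7441*1/8029) - 12589)*10081 = -4 + ((7065/4807 - 1063/1147) - 12589)*10081 = -4 + (2993714/5513629 - 12589)*10081 = -4 - 69408081767/5513629*10081 = -4 - 699702872293127/5513629 = -699702894347643/5513629 ≈ -1.2690e+8)
(V(p, -149) + W) + 25081 = (-52/(-149) - 699702894347643/5513629) + 25081 = (-52*(-1/149) - 699702894347643/5513629) + 25081 = (52/149 - 699702894347643/5513629) + 25081 = -104255730971090099/821530721 + 25081 = -104235126159076698/821530721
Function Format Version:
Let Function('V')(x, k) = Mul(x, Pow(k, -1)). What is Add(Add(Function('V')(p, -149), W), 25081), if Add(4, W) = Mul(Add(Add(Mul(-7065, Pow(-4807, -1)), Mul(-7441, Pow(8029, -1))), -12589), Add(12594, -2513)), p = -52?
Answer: Rational(-104235126159076698, 821530721) ≈ -1.2688e+8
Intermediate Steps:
W = Rational(-699702894347643, 5513629) (W = Add(-4, Mul(Add(Add(Mul(-7065, Pow(-4807, -1)), Mul(-7441, Pow(8029, -1))), -12589), Add(12594, -2513))) = Add(-4, Mul(Add(Add(Mul(-7065, Rational(-1, 4807)), Mul(-7441, Rational(1, 8029))), -12589), 10081)) = Add(-4, Mul(Add(Add(Rational(7065, 4807), Rational(-1063, 1147)), -12589), 10081)) = Add(-4, Mul(Add(Rational(2993714, 5513629), -12589), 10081)) = Add(-4, Mul(Rational(-69408081767, 5513629), 10081)) = Add(-4, Rational(-699702872293127, 5513629)) = Rational(-699702894347643, 5513629) ≈ -1.2690e+8)
Add(Add(Function('V')(p, -149), W), 25081) = Add(Add(Mul(-52, Pow(-149, -1)), Rational(-699702894347643, 5513629)), 25081) = Add(Add(Mul(-52, Rational(-1, 149)), Rational(-699702894347643, 5513629)), 25081) = Add(Add(Rational(52, 149), Rational(-699702894347643, 5513629)), 25081) = Add(Rational(-104255730971090099, 821530721), 25081) = Rational(-104235126159076698, 821530721)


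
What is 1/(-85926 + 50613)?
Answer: -1/35313 ≈ -2.8318e-5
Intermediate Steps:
1/(-85926 + 50613) = 1/(-35313) = -1/35313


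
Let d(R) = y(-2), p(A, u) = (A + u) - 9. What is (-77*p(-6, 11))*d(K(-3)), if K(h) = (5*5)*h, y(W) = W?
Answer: -616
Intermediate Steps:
p(A, u) = -9 + A + u
K(h) = 25*h
d(R) = -2
(-77*p(-6, 11))*d(K(-3)) = -77*(-9 - 6 + 11)*(-2) = -77*(-4)*(-2) = 308*(-2) = -616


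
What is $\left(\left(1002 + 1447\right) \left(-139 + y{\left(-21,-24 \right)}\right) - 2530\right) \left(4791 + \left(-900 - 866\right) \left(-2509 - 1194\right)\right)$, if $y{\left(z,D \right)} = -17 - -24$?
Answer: $-2132116267622$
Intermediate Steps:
$y{\left(z,D \right)} = 7$ ($y{\left(z,D \right)} = -17 + 24 = 7$)
$\left(\left(1002 + 1447\right) \left(-139 + y{\left(-21,-24 \right)}\right) - 2530\right) \left(4791 + \left(-900 - 866\right) \left(-2509 - 1194\right)\right) = \left(\left(1002 + 1447\right) \left(-139 + 7\right) - 2530\right) \left(4791 + \left(-900 - 866\right) \left(-2509 - 1194\right)\right) = \left(2449 \left(-132\right) - 2530\right) \left(4791 - -6539498\right) = \left(-323268 - 2530\right) \left(4791 + 6539498\right) = \left(-325798\right) 6544289 = -2132116267622$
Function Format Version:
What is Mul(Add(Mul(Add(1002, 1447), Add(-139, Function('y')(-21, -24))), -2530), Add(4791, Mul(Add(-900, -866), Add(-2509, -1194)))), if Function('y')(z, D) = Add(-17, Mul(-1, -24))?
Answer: -2132116267622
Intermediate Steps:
Function('y')(z, D) = 7 (Function('y')(z, D) = Add(-17, 24) = 7)
Mul(Add(Mul(Add(1002, 1447), Add(-139, Function('y')(-21, -24))), -2530), Add(4791, Mul(Add(-900, -866), Add(-2509, -1194)))) = Mul(Add(Mul(Add(1002, 1447), Add(-139, 7)), -2530), Add(4791, Mul(Add(-900, -866), Add(-2509, -1194)))) = Mul(Add(Mul(2449, -132), -2530), Add(4791, Mul(-1766, -3703))) = Mul(Add(-323268, -2530), Add(4791, 6539498)) = Mul(-325798, 6544289) = -2132116267622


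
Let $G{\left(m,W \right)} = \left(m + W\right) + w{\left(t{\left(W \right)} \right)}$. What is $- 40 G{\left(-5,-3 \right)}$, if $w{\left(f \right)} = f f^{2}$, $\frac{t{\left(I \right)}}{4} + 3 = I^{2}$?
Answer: $-552640$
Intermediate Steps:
$t{\left(I \right)} = -12 + 4 I^{2}$
$w{\left(f \right)} = f^{3}$
$G{\left(m,W \right)} = W + m + \left(-12 + 4 W^{2}\right)^{3}$ ($G{\left(m,W \right)} = \left(m + W\right) + \left(-12 + 4 W^{2}\right)^{3} = \left(W + m\right) + \left(-12 + 4 W^{2}\right)^{3} = W + m + \left(-12 + 4 W^{2}\right)^{3}$)
$- 40 G{\left(-5,-3 \right)} = - 40 \left(-3 - 5 + 64 \left(-3 + \left(-3\right)^{2}\right)^{3}\right) = - 40 \left(-3 - 5 + 64 \left(-3 + 9\right)^{3}\right) = - 40 \left(-3 - 5 + 64 \cdot 6^{3}\right) = - 40 \left(-3 - 5 + 64 \cdot 216\right) = - 40 \left(-3 - 5 + 13824\right) = \left(-40\right) 13816 = -552640$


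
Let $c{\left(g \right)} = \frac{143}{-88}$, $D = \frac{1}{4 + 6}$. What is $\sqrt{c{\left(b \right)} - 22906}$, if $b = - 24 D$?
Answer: $\frac{i \sqrt{366522}}{4} \approx 151.35 i$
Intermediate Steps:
$D = \frac{1}{10} \approx 0.1$
$b = - \frac{12}{5}$ ($b = \left(-24\right) \frac{1}{10} = - \frac{12}{5} \approx -2.4$)
$c{\left(g \right)} = - \frac{13}{8}$ ($c{\left(g \right)} = 143 \left(- \frac{1}{88}\right) = - \frac{13}{8}$)
$\sqrt{c{\left(b \right)} - 22906} = \sqrt{- \frac{13}{8} - 22906} = \sqrt{- \frac{183261}{8}} = \frac{i \sqrt{366522}}{4}$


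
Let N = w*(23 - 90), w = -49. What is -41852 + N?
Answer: -38569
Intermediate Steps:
N = 3283 (N = -49*(23 - 90) = -49*(-67) = 3283)
-41852 + N = -41852 + 3283 = -38569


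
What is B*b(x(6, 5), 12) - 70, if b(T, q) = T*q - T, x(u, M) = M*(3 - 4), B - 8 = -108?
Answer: 5430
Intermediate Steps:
B = -100 (B = 8 - 108 = -100)
x(u, M) = -M (x(u, M) = M*(-1) = -M)
b(T, q) = -T + T*q
B*b(x(6, 5), 12) - 70 = -100*(-1*5)*(-1 + 12) - 70 = -(-500)*11 - 70 = -100*(-55) - 70 = 5500 - 70 = 5430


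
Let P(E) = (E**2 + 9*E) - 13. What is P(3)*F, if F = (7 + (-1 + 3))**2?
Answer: 1863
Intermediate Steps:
P(E) = -13 + E**2 + 9*E
F = 81 (F = (7 + 2)**2 = 9**2 = 81)
P(3)*F = (-13 + 3**2 + 9*3)*81 = (-13 + 9 + 27)*81 = 23*81 = 1863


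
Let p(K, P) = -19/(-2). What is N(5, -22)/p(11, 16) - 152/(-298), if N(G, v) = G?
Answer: 2934/2831 ≈ 1.0364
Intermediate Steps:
p(K, P) = 19/2 (p(K, P) = -19*(-½) = 19/2)
N(5, -22)/p(11, 16) - 152/(-298) = 5/(19/2) - 152/(-298) = 5*(2/19) - 152*(-1/298) = 10/19 + 76/149 = 2934/2831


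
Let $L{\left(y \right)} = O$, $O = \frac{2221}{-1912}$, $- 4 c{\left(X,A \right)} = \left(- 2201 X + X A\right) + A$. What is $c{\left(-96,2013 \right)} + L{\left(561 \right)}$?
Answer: $- \frac{9591379}{1912} \approx -5016.4$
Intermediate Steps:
$c{\left(X,A \right)} = - \frac{A}{4} + \frac{2201 X}{4} - \frac{A X}{4}$ ($c{\left(X,A \right)} = - \frac{\left(- 2201 X + X A\right) + A}{4} = - \frac{\left(- 2201 X + A X\right) + A}{4} = - \frac{A - 2201 X + A X}{4} = - \frac{A}{4} + \frac{2201 X}{4} - \frac{A X}{4}$)
$O = - \frac{2221}{1912}$ ($O = 2221 \left(- \frac{1}{1912}\right) = - \frac{2221}{1912} \approx -1.1616$)
$L{\left(y \right)} = - \frac{2221}{1912}$
$c{\left(-96,2013 \right)} + L{\left(561 \right)} = \left(\left(- \frac{1}{4}\right) 2013 + \frac{2201}{4} \left(-96\right) - \frac{2013}{4} \left(-96\right)\right) - \frac{2221}{1912} = \left(- \frac{2013}{4} - 52824 + 48312\right) - \frac{2221}{1912} = - \frac{20061}{4} - \frac{2221}{1912} = - \frac{9591379}{1912}$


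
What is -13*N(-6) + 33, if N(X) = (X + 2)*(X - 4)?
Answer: -487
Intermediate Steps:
N(X) = (-4 + X)*(2 + X) (N(X) = (2 + X)*(-4 + X) = (-4 + X)*(2 + X))
-13*N(-6) + 33 = -13*(-8 + (-6)² - 2*(-6)) + 33 = -13*(-8 + 36 + 12) + 33 = -13*40 + 33 = -520 + 33 = -487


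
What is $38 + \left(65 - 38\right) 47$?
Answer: $1307$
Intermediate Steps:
$38 + \left(65 - 38\right) 47 = 38 + 27 \cdot 47 = 38 + 1269 = 1307$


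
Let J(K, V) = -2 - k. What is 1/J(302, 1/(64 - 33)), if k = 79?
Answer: -1/81 ≈ -0.012346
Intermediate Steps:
J(K, V) = -81 (J(K, V) = -2 - 1*79 = -2 - 79 = -81)
1/J(302, 1/(64 - 33)) = 1/(-81) = -1/81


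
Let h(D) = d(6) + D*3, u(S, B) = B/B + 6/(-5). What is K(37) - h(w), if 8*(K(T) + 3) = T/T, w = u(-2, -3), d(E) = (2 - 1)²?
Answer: -131/40 ≈ -3.2750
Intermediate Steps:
u(S, B) = -⅕ (u(S, B) = 1 + 6*(-⅕) = 1 - 6/5 = -⅕)
d(E) = 1 (d(E) = 1² = 1)
w = -⅕ ≈ -0.20000
K(T) = -23/8 (K(T) = -3 + (T/T)/8 = -3 + (⅛)*1 = -3 + ⅛ = -23/8)
h(D) = 1 + 3*D (h(D) = 1 + D*3 = 1 + 3*D)
K(37) - h(w) = -23/8 - (1 + 3*(-⅕)) = -23/8 - (1 - ⅗) = -23/8 - 1*⅖ = -23/8 - ⅖ = -131/40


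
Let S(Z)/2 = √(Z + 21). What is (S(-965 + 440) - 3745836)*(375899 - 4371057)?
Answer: 14965206662088 - 47941896*I*√14 ≈ 1.4965e+13 - 1.7938e+8*I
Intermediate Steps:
S(Z) = 2*√(21 + Z) (S(Z) = 2*√(Z + 21) = 2*√(21 + Z))
(S(-965 + 440) - 3745836)*(375899 - 4371057) = (2*√(21 + (-965 + 440)) - 3745836)*(375899 - 4371057) = (2*√(21 - 525) - 3745836)*(-3995158) = (2*√(-504) - 3745836)*(-3995158) = (2*(6*I*√14) - 3745836)*(-3995158) = (12*I*√14 - 3745836)*(-3995158) = (-3745836 + 12*I*√14)*(-3995158) = 14965206662088 - 47941896*I*√14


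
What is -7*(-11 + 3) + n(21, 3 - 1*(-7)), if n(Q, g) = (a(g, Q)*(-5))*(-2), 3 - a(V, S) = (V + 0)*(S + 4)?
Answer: -2414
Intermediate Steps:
a(V, S) = 3 - V*(4 + S) (a(V, S) = 3 - (V + 0)*(S + 4) = 3 - V*(4 + S))
n(Q, g) = 30 - 40*g - 10*Q*g (n(Q, g) = ((3 - 4*g - Q*g)*(-5))*(-2) = (-15 + 20*g + 5*Q*g)*(-2) = 30 - 40*g - 10*Q*g)
-7*(-11 + 3) + n(21, 3 - 1*(-7)) = -7*(-11 + 3) + (30 - 40*(3 - 1*(-7)) - 10*21*(3 - 1*(-7))) = -7*(-8) + (30 - 40*(3 + 7) - 10*21*(3 + 7)) = 56 + (30 - 40*10 - 10*21*10) = 56 + (30 - 400 - 2100) = 56 - 2470 = -2414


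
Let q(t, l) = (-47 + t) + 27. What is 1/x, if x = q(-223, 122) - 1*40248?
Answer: -1/40491 ≈ -2.4697e-5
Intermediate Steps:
q(t, l) = -20 + t
x = -40491 (x = (-20 - 223) - 1*40248 = -243 - 40248 = -40491)
1/x = 1/(-40491) = -1/40491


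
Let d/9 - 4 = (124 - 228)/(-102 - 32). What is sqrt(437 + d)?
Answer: sqrt(2154653)/67 ≈ 21.909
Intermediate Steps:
d = 2880/67 (d = 36 + 9*((124 - 228)/(-102 - 32)) = 36 + 9*(-104/(-134)) = 36 + 9*(-104*(-1/134)) = 36 + 9*(52/67) = 36 + 468/67 = 2880/67 ≈ 42.985)
sqrt(437 + d) = sqrt(437 + 2880/67) = sqrt(32159/67) = sqrt(2154653)/67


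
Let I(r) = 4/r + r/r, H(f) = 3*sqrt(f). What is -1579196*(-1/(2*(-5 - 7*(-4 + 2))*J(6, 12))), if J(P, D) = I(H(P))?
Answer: 2368794/19 - 1579196*sqrt(6)/57 ≈ 56810.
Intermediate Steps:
I(r) = 1 + 4/r (I(r) = 4/r + 1 = 1 + 4/r)
J(P, D) = (4 + 3*sqrt(P))/(3*sqrt(P)) (J(P, D) = (4 + 3*sqrt(P))/((3*sqrt(P))) = (1/(3*sqrt(P)))*(4 + 3*sqrt(P)) = (4 + 3*sqrt(P))/(3*sqrt(P)))
-1579196*(-1/(2*(-5 - 7*(-4 + 2))*J(6, 12))) = -1579196*(-1/(2*(1 + 4/(3*sqrt(6)))*(-5 - 7*(-4 + 2)))) = -1579196*(-1/(2*(1 + 4*(sqrt(6)/6)/3)*(-5 - 7*(-2)))) = -1579196*(-1/(2*(1 + 2*sqrt(6)/9)*(-5 + 14))) = -1579196*(-1/(18*(1 + 2*sqrt(6)/9))) = -1579196/(-18 - 4*sqrt(6))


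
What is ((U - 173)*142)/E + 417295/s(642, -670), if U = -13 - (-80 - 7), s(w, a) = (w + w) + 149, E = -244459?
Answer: 102031663519/350309747 ≈ 291.26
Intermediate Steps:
s(w, a) = 149 + 2*w (s(w, a) = 2*w + 149 = 149 + 2*w)
U = 74 (U = -13 - 1*(-87) = -13 + 87 = 74)
((U - 173)*142)/E + 417295/s(642, -670) = ((74 - 173)*142)/(-244459) + 417295/(149 + 2*642) = -99*142*(-1/244459) + 417295/(149 + 1284) = -14058*(-1/244459) + 417295/1433 = 14058/244459 + 417295*(1/1433) = 14058/244459 + 417295/1433 = 102031663519/350309747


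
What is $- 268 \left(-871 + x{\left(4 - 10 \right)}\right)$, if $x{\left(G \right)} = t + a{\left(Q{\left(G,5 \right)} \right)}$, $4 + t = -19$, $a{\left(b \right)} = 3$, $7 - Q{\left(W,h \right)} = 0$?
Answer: $238788$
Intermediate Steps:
$Q{\left(W,h \right)} = 7$ ($Q{\left(W,h \right)} = 7 - 0 = 7 + 0 = 7$)
$t = -23$ ($t = -4 - 19 = -23$)
$x{\left(G \right)} = -20$ ($x{\left(G \right)} = -23 + 3 = -20$)
$- 268 \left(-871 + x{\left(4 - 10 \right)}\right) = - 268 \left(-871 - 20\right) = \left(-268\right) \left(-891\right) = 238788$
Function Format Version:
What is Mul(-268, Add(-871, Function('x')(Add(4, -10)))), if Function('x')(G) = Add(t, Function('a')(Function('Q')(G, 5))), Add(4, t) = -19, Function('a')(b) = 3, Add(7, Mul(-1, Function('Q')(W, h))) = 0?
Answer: 238788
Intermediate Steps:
Function('Q')(W, h) = 7 (Function('Q')(W, h) = Add(7, Mul(-1, 0)) = Add(7, 0) = 7)
t = -23 (t = Add(-4, -19) = -23)
Function('x')(G) = -20 (Function('x')(G) = Add(-23, 3) = -20)
Mul(-268, Add(-871, Function('x')(Add(4, -10)))) = Mul(-268, Add(-871, -20)) = Mul(-268, -891) = 238788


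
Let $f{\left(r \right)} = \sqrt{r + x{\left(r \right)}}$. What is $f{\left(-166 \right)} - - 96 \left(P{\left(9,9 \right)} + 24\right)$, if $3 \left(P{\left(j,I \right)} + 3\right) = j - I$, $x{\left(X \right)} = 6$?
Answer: $2016 + 4 i \sqrt{10} \approx 2016.0 + 12.649 i$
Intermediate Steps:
$P{\left(j,I \right)} = -3 - \frac{I}{3} + \frac{j}{3}$ ($P{\left(j,I \right)} = -3 + \frac{j - I}{3} = -3 - \left(- \frac{j}{3} + \frac{I}{3}\right) = -3 - \frac{I}{3} + \frac{j}{3}$)
$f{\left(r \right)} = \sqrt{6 + r}$ ($f{\left(r \right)} = \sqrt{r + 6} = \sqrt{6 + r}$)
$f{\left(-166 \right)} - - 96 \left(P{\left(9,9 \right)} + 24\right) = \sqrt{6 - 166} - - 96 \left(\left(-3 - 3 + \frac{1}{3} \cdot 9\right) + 24\right) = \sqrt{-160} - - 96 \left(\left(-3 - 3 + 3\right) + 24\right) = 4 i \sqrt{10} - - 96 \left(-3 + 24\right) = 4 i \sqrt{10} - \left(-96\right) 21 = 4 i \sqrt{10} - -2016 = 4 i \sqrt{10} + 2016 = 2016 + 4 i \sqrt{10}$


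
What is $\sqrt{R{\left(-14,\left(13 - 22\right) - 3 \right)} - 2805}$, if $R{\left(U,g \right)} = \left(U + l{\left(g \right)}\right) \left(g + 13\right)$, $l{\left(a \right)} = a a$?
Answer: $5 i \sqrt{107} \approx 51.72 i$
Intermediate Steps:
$l{\left(a \right)} = a^{2}$
$R{\left(U,g \right)} = \left(13 + g\right) \left(U + g^{2}\right)$ ($R{\left(U,g \right)} = \left(U + g^{2}\right) \left(g + 13\right) = \left(U + g^{2}\right) \left(13 + g\right) = \left(13 + g\right) \left(U + g^{2}\right)$)
$\sqrt{R{\left(-14,\left(13 - 22\right) - 3 \right)} - 2805} = \sqrt{\left(\left(\left(13 - 22\right) - 3\right)^{3} + 13 \left(-14\right) + 13 \left(\left(13 - 22\right) - 3\right)^{2} - 14 \left(\left(13 - 22\right) - 3\right)\right) - 2805} = \sqrt{\left(\left(-9 - 3\right)^{3} - 182 + 13 \left(-9 - 3\right)^{2} - 14 \left(-9 - 3\right)\right) - 2805} = \sqrt{\left(\left(-12\right)^{3} - 182 + 13 \left(-12\right)^{2} - -168\right) - 2805} = \sqrt{\left(-1728 - 182 + 13 \cdot 144 + 168\right) - 2805} = \sqrt{\left(-1728 - 182 + 1872 + 168\right) - 2805} = \sqrt{130 - 2805} = \sqrt{-2675} = 5 i \sqrt{107}$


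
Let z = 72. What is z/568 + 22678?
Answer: 1610147/71 ≈ 22678.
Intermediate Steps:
z/568 + 22678 = 72/568 + 22678 = 72*(1/568) + 22678 = 9/71 + 22678 = 1610147/71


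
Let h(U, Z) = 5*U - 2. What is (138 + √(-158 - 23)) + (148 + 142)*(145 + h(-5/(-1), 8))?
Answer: 48858 + I*√181 ≈ 48858.0 + 13.454*I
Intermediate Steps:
h(U, Z) = -2 + 5*U
(138 + √(-158 - 23)) + (148 + 142)*(145 + h(-5/(-1), 8)) = (138 + √(-158 - 23)) + (148 + 142)*(145 + (-2 + 5*(-5/(-1)))) = (138 + √(-181)) + 290*(145 + (-2 + 5*(-5*(-1)))) = (138 + I*√181) + 290*(145 + (-2 + 5*5)) = (138 + I*√181) + 290*(145 + (-2 + 25)) = (138 + I*√181) + 290*(145 + 23) = (138 + I*√181) + 290*168 = (138 + I*√181) + 48720 = 48858 + I*√181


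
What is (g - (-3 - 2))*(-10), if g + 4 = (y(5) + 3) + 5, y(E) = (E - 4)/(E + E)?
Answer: -91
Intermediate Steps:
y(E) = (-4 + E)/(2*E) (y(E) = (-4 + E)/((2*E)) = (-4 + E)*(1/(2*E)) = (-4 + E)/(2*E))
g = 41/10 (g = -4 + (((1/2)*(-4 + 5)/5 + 3) + 5) = -4 + (((1/2)*(1/5)*1 + 3) + 5) = -4 + ((1/10 + 3) + 5) = -4 + (31/10 + 5) = -4 + 81/10 = 41/10 ≈ 4.1000)
(g - (-3 - 2))*(-10) = (41/10 - (-3 - 2))*(-10) = (41/10 - 1*(-5))*(-10) = (41/10 + 5)*(-10) = (91/10)*(-10) = -91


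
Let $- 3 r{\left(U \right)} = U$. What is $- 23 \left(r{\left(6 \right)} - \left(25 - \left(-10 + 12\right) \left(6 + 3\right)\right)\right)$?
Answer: $207$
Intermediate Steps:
$r{\left(U \right)} = - \frac{U}{3}$
$- 23 \left(r{\left(6 \right)} - \left(25 - \left(-10 + 12\right) \left(6 + 3\right)\right)\right) = - 23 \left(\left(- \frac{1}{3}\right) 6 - \left(25 - \left(-10 + 12\right) \left(6 + 3\right)\right)\right) = - 23 \left(-2 + \left(-25 + 2 \cdot 9\right)\right) = - 23 \left(-2 + \left(-25 + 18\right)\right) = - 23 \left(-2 - 7\right) = \left(-23\right) \left(-9\right) = 207$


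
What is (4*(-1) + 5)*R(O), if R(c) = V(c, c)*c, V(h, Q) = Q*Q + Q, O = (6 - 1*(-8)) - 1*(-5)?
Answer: 7220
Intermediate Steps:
O = 19 (O = (6 + 8) + 5 = 14 + 5 = 19)
V(h, Q) = Q + Q**2 (V(h, Q) = Q**2 + Q = Q + Q**2)
R(c) = c**2*(1 + c) (R(c) = (c*(1 + c))*c = c**2*(1 + c))
(4*(-1) + 5)*R(O) = (4*(-1) + 5)*(19**2*(1 + 19)) = (-4 + 5)*(361*20) = 1*7220 = 7220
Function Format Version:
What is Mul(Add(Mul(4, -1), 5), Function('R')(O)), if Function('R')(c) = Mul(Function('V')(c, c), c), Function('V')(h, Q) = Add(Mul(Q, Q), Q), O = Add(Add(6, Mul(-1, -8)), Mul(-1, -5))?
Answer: 7220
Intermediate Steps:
O = 19 (O = Add(Add(6, 8), 5) = Add(14, 5) = 19)
Function('V')(h, Q) = Add(Q, Pow(Q, 2)) (Function('V')(h, Q) = Add(Pow(Q, 2), Q) = Add(Q, Pow(Q, 2)))
Function('R')(c) = Mul(Pow(c, 2), Add(1, c)) (Function('R')(c) = Mul(Mul(c, Add(1, c)), c) = Mul(Pow(c, 2), Add(1, c)))
Mul(Add(Mul(4, -1), 5), Function('R')(O)) = Mul(Add(Mul(4, -1), 5), Mul(Pow(19, 2), Add(1, 19))) = Mul(Add(-4, 5), Mul(361, 20)) = Mul(1, 7220) = 7220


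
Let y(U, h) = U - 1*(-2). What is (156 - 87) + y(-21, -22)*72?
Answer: -1299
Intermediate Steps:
y(U, h) = 2 + U (y(U, h) = U + 2 = 2 + U)
(156 - 87) + y(-21, -22)*72 = (156 - 87) + (2 - 21)*72 = 69 - 19*72 = 69 - 1368 = -1299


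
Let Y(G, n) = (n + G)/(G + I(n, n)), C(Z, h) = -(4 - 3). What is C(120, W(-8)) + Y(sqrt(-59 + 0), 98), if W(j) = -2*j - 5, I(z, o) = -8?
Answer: -848/123 - 106*I*sqrt(59)/123 ≈ -6.8943 - 6.6195*I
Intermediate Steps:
W(j) = -5 - 2*j
C(Z, h) = -1 (C(Z, h) = -1*1 = -1)
Y(G, n) = (G + n)/(-8 + G) (Y(G, n) = (n + G)/(G - 8) = (G + n)/(-8 + G))
C(120, W(-8)) + Y(sqrt(-59 + 0), 98) = -1 + (sqrt(-59 + 0) + 98)/(-8 + sqrt(-59 + 0)) = -1 + (sqrt(-59) + 98)/(-8 + sqrt(-59)) = -1 + (I*sqrt(59) + 98)/(-8 + I*sqrt(59)) = -1 + (98 + I*sqrt(59))/(-8 + I*sqrt(59))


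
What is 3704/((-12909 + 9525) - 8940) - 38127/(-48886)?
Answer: 72200851/150617766 ≈ 0.47936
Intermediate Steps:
3704/((-12909 + 9525) - 8940) - 38127/(-48886) = 3704/(-3384 - 8940) - 38127*(-1/48886) = 3704/(-12324) + 38127/48886 = 3704*(-1/12324) + 38127/48886 = -926/3081 + 38127/48886 = 72200851/150617766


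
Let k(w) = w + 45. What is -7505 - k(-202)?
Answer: -7348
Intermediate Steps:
k(w) = 45 + w
-7505 - k(-202) = -7505 - (45 - 202) = -7505 - 1*(-157) = -7505 + 157 = -7348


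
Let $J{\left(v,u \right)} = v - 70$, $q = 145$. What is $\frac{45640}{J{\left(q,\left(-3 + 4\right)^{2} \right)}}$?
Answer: $\frac{9128}{15} \approx 608.53$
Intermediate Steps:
$J{\left(v,u \right)} = -70 + v$ ($J{\left(v,u \right)} = v - 70 = -70 + v$)
$\frac{45640}{J{\left(q,\left(-3 + 4\right)^{2} \right)}} = \frac{45640}{-70 + 145} = \frac{45640}{75} = 45640 \cdot \frac{1}{75} = \frac{9128}{15}$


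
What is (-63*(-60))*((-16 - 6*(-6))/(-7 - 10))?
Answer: -75600/17 ≈ -4447.1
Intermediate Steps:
(-63*(-60))*((-16 - 6*(-6))/(-7 - 10)) = 3780*((-16 + 36)/(-17)) = 3780*(20*(-1/17)) = 3780*(-20/17) = -75600/17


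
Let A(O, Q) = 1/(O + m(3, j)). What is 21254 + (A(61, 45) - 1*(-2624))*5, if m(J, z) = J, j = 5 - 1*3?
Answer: 2199941/64 ≈ 34374.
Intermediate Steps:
j = 2 (j = 5 - 3 = 2)
A(O, Q) = 1/(3 + O) (A(O, Q) = 1/(O + 3) = 1/(3 + O))
21254 + (A(61, 45) - 1*(-2624))*5 = 21254 + (1/(3 + 61) - 1*(-2624))*5 = 21254 + (1/64 + 2624)*5 = 21254 + (167937/64)*5 = 21254 + 839685/64 = 2199941/64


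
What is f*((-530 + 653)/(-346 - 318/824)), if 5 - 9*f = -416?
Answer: -7111532/428133 ≈ -16.611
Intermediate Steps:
f = 421/9 (f = 5/9 - 1/9*(-416) = 5/9 + 416/9 = 421/9 ≈ 46.778)
f*((-530 + 653)/(-346 - 318/824)) = 421*((-530 + 653)/(-346 - 318/824))/9 = 421*(123/(-346 - 318*1/824))/9 = 421*(123/(-346 - 159/412))/9 = 421*(123/(-142711/412))/9 = 421*(123*(-412/142711))/9 = (421/9)*(-50676/142711) = -7111532/428133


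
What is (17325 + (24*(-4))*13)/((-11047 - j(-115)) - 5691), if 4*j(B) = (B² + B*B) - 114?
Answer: -233/338 ≈ -0.68935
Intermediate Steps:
j(B) = -57/2 + B²/2 (j(B) = ((B² + B*B) - 114)/4 = ((B² + B²) - 114)/4 = (2*B² - 114)/4 = (-114 + 2*B²)/4 = -57/2 + B²/2)
(17325 + (24*(-4))*13)/((-11047 - j(-115)) - 5691) = (17325 + (24*(-4))*13)/((-11047 - (-57/2 + (½)*(-115)²)) - 5691) = (17325 - 96*13)/((-11047 - (-57/2 + (½)*13225)) - 5691) = (17325 - 1248)/((-11047 - (-57/2 + 13225/2)) - 5691) = 16077/((-11047 - 1*6584) - 5691) = 16077/((-11047 - 6584) - 5691) = 16077/(-17631 - 5691) = 16077/(-23322) = 16077*(-1/23322) = -233/338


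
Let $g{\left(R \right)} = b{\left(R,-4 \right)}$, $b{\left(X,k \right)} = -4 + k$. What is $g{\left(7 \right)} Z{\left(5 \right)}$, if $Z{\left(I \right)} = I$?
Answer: $-40$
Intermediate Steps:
$g{\left(R \right)} = -8$ ($g{\left(R \right)} = -4 - 4 = -8$)
$g{\left(7 \right)} Z{\left(5 \right)} = \left(-8\right) 5 = -40$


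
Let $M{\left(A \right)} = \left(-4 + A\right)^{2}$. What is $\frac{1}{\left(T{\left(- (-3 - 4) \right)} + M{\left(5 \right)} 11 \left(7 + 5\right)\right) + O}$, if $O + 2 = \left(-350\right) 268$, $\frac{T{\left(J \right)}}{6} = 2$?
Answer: $- \frac{1}{93658} \approx -1.0677 \cdot 10^{-5}$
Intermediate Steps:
$T{\left(J \right)} = 12$ ($T{\left(J \right)} = 6 \cdot 2 = 12$)
$O = -93802$ ($O = -2 - 93800 = -93802$)
$\frac{1}{\left(T{\left(- (-3 - 4) \right)} + M{\left(5 \right)} 11 \left(7 + 5\right)\right) + O} = \frac{1}{\left(12 + \left(-4 + 5\right)^{2} \cdot 11 \left(7 + 5\right)\right) - 93802} = \frac{1}{\left(12 + 1^{2} \cdot 11 \cdot 12\right) - 93802} = \frac{1}{\left(12 + 1 \cdot 132\right) - 93802} = \frac{1}{\left(12 + 132\right) - 93802} = \frac{1}{144 - 93802} = \frac{1}{-93658} = - \frac{1}{93658}$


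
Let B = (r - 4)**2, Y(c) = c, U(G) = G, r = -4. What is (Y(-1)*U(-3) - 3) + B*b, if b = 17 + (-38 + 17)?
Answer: -256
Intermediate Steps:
B = 64 (B = (-4 - 4)**2 = (-8)**2 = 64)
b = -4 (b = 17 - 21 = -4)
(Y(-1)*U(-3) - 3) + B*b = (-1*(-3) - 3) + 64*(-4) = (3 - 3) - 256 = 0 - 256 = -256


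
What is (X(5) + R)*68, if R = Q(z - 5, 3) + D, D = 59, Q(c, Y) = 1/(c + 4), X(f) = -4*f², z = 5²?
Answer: -16711/6 ≈ -2785.2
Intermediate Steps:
z = 25
Q(c, Y) = 1/(4 + c)
R = 1417/24 (R = 1/(4 + (25 - 5)) + 59 = 1/(4 + 20) + 59 = 1/24 + 59 = 1417/24 ≈ 59.042)
(X(5) + R)*68 = (-4*5² + 1417/24)*68 = (-4*25 + 1417/24)*68 = (-100 + 1417/24)*68 = -983/24*68 = -16711/6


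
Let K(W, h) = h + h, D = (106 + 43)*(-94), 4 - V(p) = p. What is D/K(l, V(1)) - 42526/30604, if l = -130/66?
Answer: -107223695/45906 ≈ -2335.7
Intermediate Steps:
V(p) = 4 - p
l = -65/33 (l = -130*1/66 = -65/33 ≈ -1.9697)
D = -14006 (D = 149*(-94) = -14006)
K(W, h) = 2*h
D/K(l, V(1)) - 42526/30604 = -14006*1/(2*(4 - 1*1)) - 42526/30604 = -14006*1/(2*(4 - 1)) - 42526*1/30604 = -14006/(2*3) - 21263/15302 = -14006/6 - 21263/15302 = -14006*⅙ - 21263/15302 = -7003/3 - 21263/15302 = -107223695/45906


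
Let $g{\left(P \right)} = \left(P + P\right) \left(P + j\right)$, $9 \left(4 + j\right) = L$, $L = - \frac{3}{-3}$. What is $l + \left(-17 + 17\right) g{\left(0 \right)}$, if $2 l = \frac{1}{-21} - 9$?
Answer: $- \frac{95}{21} \approx -4.5238$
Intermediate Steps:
$l = - \frac{95}{21}$ ($l = \frac{\frac{1}{-21} - 9}{2} = \frac{- \frac{1}{21} - 9}{2} = \frac{1}{2} \left(- \frac{190}{21}\right) = - \frac{95}{21} \approx -4.5238$)
$L = 1$ ($L = \left(-3\right) \left(- \frac{1}{3}\right) = 1$)
$j = - \frac{35}{9}$ ($j = -4 + \frac{1}{9} \cdot 1 = -4 + \frac{1}{9} = - \frac{35}{9} \approx -3.8889$)
$g{\left(P \right)} = 2 P \left(- \frac{35}{9} + P\right)$ ($g{\left(P \right)} = \left(P + P\right) \left(P - \frac{35}{9}\right) = 2 P \left(- \frac{35}{9} + P\right)$)
$l + \left(-17 + 17\right) g{\left(0 \right)} = - \frac{95}{21} + \left(-17 + 17\right) \frac{2}{9} \cdot 0 \left(-35 + 9 \cdot 0\right) = - \frac{95}{21} + 0 \cdot \frac{2}{9} \cdot 0 \left(-35 + 0\right) = - \frac{95}{21} + 0 \cdot \frac{2}{9} \cdot 0 \left(-35\right) = - \frac{95}{21} + 0 \cdot 0 = - \frac{95}{21} + 0 = - \frac{95}{21}$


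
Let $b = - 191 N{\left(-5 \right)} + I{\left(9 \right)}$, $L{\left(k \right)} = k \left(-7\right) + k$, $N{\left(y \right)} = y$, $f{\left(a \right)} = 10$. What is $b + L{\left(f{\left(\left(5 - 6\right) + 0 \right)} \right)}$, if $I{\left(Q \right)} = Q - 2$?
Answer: $902$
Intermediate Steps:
$I{\left(Q \right)} = -2 + Q$ ($I{\left(Q \right)} = Q - 2 = -2 + Q$)
$L{\left(k \right)} = - 6 k$ ($L{\left(k \right)} = - 7 k + k = - 6 k$)
$b = 962$ ($b = \left(-191\right) \left(-5\right) + \left(-2 + 9\right) = 955 + 7 = 962$)
$b + L{\left(f{\left(\left(5 - 6\right) + 0 \right)} \right)} = 962 - 60 = 902$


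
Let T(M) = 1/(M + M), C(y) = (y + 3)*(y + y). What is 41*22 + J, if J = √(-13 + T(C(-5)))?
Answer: 902 + I*√5190/20 ≈ 902.0 + 3.6021*I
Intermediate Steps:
C(y) = 2*y*(3 + y) (C(y) = (3 + y)*(2*y) = 2*y*(3 + y))
T(M) = 1/(2*M)
J = I*√5190/20 (J = √(-13 + 1/(2*((2*(-5)*(3 - 5))))) = √(-13 + 1/(2*((2*(-5)*(-2))))) = √(-13 + (½)/20) = √(-13 + (½)*(1/20)) = √(-13 + 1/40) = √(-519/40) = I*√5190/20 ≈ 3.6021*I)
41*22 + J = 41*22 + I*√5190/20 = 902 + I*√5190/20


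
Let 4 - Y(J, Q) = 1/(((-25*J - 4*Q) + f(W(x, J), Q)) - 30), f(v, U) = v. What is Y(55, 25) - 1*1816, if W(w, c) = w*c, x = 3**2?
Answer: -1830119/1010 ≈ -1812.0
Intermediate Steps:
x = 9
W(w, c) = c*w
Y(J, Q) = 4 - 1/(-30 - 16*J - 4*Q) (Y(J, Q) = 4 - 1/(((-25*J - 4*Q) + J*9) - 30) = 4 - 1/(((-25*J - 4*Q) + 9*J) - 30) = 4 - 1/((-16*J - 4*Q) - 30) = 4 - 1/(-30 - 16*J - 4*Q))
Y(55, 25) - 1*1816 = (121 + 16*25 + 64*55)/(2*(15 + 2*25 + 8*55)) - 1*1816 = (121 + 400 + 3520)/(2*(15 + 50 + 440)) - 1816 = (1/2)*4041/505 - 1816 = (1/2)*(1/505)*4041 - 1816 = 4041/1010 - 1816 = -1830119/1010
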